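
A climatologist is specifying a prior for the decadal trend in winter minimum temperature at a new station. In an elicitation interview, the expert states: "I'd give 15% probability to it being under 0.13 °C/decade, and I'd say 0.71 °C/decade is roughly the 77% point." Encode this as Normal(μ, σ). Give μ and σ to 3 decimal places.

The p-quantile of Normal(μ,σ) is μ + z_p·σ, with z_{0.15} = -1.036 and z_{0.77} = 0.7388.
Eliminate σ: μ = (z₂·x₁ − z₁·x₂)/(z₂ − z₁) = (0.7388·0.13 − (-1.036)·0.71)/1.775 = 0.469.
Then σ = (x₂ − x₁)/(z₂ − z₁) = (0.71 − 0.13)/1.775 = 0.327.

μ = 0.469, σ = 0.327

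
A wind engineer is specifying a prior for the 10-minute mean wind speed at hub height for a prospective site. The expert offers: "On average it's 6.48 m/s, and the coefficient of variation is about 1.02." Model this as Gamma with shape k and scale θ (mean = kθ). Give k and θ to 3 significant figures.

For Gamma(k, scale θ): mean = kθ, variance = kθ², so CV = 1/√k.
CV = 1.02, hence k = 1/CV² = 0.961.
Then θ = mean/k = 6.48/0.961 = 6.74.

k ≈ 0.961, θ ≈ 6.74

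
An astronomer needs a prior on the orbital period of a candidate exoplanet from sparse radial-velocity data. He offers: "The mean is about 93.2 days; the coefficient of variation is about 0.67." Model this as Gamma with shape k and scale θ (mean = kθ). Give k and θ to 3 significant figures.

k ≈ 2.23, θ ≈ 41.8

For Gamma(k, scale θ): mean = kθ, variance = kθ², so CV = 1/√k.
CV = 0.67, hence k = 1/CV² = 2.23.
Then θ = mean/k = 93.2/2.23 = 41.8.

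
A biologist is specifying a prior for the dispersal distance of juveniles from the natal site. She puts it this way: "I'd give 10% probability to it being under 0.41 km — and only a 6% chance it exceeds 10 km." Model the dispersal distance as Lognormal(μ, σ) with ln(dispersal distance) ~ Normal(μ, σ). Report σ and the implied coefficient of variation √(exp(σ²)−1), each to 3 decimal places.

If T ~ Lognormal(μ,σ) then ln T ~ Normal(μ,σ), so the p-quantile of ln T is μ + z_p·σ.
ln(0.41) = -0.8916 and ln(10) = 2.303; z_{0.1} = -1.282, z_{0.94} = 1.555.
σ = (2.303 − -0.8916)/(1.555 − (-1.282)) = 1.126.
μ = -0.8916 − (-1.282)·1.126 = 0.552.
CV = √(exp(σ²)−1) = √(exp(1.2683)−1) = 1.598.

σ ≈ 1.126, CV ≈ 1.598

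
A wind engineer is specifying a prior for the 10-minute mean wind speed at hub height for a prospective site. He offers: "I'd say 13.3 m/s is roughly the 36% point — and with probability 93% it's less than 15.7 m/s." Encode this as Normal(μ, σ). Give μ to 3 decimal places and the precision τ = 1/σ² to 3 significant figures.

μ = 13.769, τ = 0.584

The p-quantile of Normal(μ,σ) is μ + z_p·σ, with z_{0.36} = -0.3585 and z_{0.93} = 1.476.
Eliminate σ: μ = (z₂·x₁ − z₁·x₂)/(z₂ − z₁) = (1.476·13.3 − (-0.3585)·15.7)/1.834 = 13.769.
Then σ = (x₂ − x₁)/(z₂ − z₁) = (15.7 − 13.3)/1.834 = 1.308.
Precision τ = 1/σ² = 1/1.308² = 0.584.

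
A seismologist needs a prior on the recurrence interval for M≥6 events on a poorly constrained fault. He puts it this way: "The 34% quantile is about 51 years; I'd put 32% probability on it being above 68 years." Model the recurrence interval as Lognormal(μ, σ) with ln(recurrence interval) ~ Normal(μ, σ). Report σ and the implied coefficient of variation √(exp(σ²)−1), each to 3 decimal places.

If T ~ Lognormal(μ,σ) then ln T ~ Normal(μ,σ), so the p-quantile of ln T is μ + z_p·σ.
ln(51) = 3.932 and ln(68) = 4.22; z_{0.34} = -0.4125, z_{0.68} = 0.4677.
σ = (4.22 − 3.932)/(0.4677 − (-0.4125)) = 0.327.
μ = 3.932 − (-0.4125)·0.327 = 4.067.
CV = √(exp(σ²)−1) = √(exp(0.1068)−1) = 0.336.

σ ≈ 0.327, CV ≈ 0.336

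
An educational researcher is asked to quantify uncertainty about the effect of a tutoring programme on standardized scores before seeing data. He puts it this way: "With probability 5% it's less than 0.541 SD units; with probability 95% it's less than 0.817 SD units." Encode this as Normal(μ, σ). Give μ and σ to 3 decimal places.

μ = 0.679, σ = 0.084

For Normal(μ,σ), the p-quantile is μ + z_p·σ. Here z_{0.05} = -1.645, z_{0.95} = 1.645.
So 0.541 = μ − 1.645σ and 0.817 = μ + 1.645σ.
Subtracting: σ = (0.817 − 0.541)/(1.645 − (-1.645)) = 0.084.
Then μ = 0.541 − (-1.645)·0.084 = 0.679.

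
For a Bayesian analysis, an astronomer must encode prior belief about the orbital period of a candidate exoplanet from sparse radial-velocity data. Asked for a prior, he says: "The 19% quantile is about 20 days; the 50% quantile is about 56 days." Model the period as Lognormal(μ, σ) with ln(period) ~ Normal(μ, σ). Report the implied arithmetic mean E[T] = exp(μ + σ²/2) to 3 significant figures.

If T ~ Lognormal(μ,σ) then ln T ~ Normal(μ,σ), so the p-quantile of ln T is μ + z_p·σ.
ln(20) = 2.996 and ln(56) = 4.025; z_{0.19} = -0.8779, z_{0.5} = 0.
σ = (4.025 − 2.996)/(0 − (-0.8779)) = 1.173.
μ = 2.996 − (-0.8779)·1.173 = 4.025.
E[T] = exp(μ + σ²/2) = exp(4.025 + 0.6878) = 111 days.

E[T] ≈ 111 days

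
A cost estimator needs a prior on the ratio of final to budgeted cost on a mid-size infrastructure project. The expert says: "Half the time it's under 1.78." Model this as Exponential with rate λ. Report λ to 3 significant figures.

Exponential median = ln 2 / λ, so λ = ln 2 / 1.78 = 0.389.

λ ≈ 0.389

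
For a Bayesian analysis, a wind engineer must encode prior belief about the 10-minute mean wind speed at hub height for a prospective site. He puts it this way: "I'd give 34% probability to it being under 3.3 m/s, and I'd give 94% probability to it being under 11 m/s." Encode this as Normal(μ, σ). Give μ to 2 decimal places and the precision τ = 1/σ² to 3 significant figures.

For Normal(μ,σ), the p-quantile is μ + z_p·σ. Here z_{0.34} = -0.4125, z_{0.94} = 1.555.
So 3.3 = μ − 0.4125σ and 11 = μ + 1.555σ.
Subtracting: σ = (11 − 3.3)/(1.555 − (-0.4125)) = 3.91.
Then μ = 3.3 − (-0.4125)·3.91 = 4.91.
Precision τ = 1/σ² = 1/3.914² = 0.0653.

μ = 4.91, τ = 0.0653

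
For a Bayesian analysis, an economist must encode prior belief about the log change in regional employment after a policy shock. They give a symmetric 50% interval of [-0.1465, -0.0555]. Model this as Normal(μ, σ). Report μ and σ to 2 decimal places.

μ = -0.10, σ = 0.07

A symmetric 50% interval runs μ ± z·σ with z = 0.6745.
Half-width = 0.0455, so σ = 0.0455/0.6745 = 0.07.
μ is the interval midpoint, -0.10.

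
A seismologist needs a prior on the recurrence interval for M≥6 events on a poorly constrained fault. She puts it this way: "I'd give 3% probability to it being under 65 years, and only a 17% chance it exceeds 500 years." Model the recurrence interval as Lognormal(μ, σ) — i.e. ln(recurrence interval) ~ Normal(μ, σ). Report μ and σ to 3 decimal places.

If T ~ Lognormal(μ,σ) then ln T ~ Normal(μ,σ), so the p-quantile of ln T is μ + z_p·σ.
ln(65) = 4.174 and ln(500) = 6.215; z_{0.03} = -1.881, z_{0.83} = 0.9542.
σ = (6.215 − 4.174)/(0.9542 − (-1.881)) = 0.720.
μ = 4.174 − (-1.881)·0.720 = 5.528.

μ ≈ 5.528, σ ≈ 0.720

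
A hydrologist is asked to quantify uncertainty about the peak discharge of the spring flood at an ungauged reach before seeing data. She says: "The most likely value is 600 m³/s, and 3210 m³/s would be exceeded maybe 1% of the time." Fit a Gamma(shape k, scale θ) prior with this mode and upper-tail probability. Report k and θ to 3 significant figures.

k ≈ 2.37, θ ≈ 439

Gamma(k,θ) with k>1 has mode (k−1)θ, so θ = 600/(k−1).
Need P(X < 3210) = 0.99 with θ tied to k this way. Start at k = 2, θ = 600: P(X<3210) ≈ 0.970.
Too low — raise k to concentrate. Iterating converges to k ≈ 2.37.
Then θ = 600/(2.37−1) ≈ 439.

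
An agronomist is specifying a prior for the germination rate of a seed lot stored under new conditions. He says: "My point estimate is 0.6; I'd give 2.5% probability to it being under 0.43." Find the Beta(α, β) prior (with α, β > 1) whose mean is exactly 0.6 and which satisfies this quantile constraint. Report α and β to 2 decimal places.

With mean 0.6 fixed, write α = 0.6s, β = 0.4s where s = α+β.
Need P(θ < 0.43) = 0.025 under Beta(0.6s, 0.4s). Normal approximation: (q−m)/√(m(1−m)/s) ≈ z_{0.025} = -1.96, so s ≈ 0.6·0.4·(-1.96)²/(0.43−0.6)² = 31.9.
At s = 31.9: P(θ<0.43) ≈ 0.026. Adjusting to match 0.025 gives s ≈ 32.70.
So α = 0.6·32.70 ≈ 19.62, β = 0.4·32.70 ≈ 13.08.

α ≈ 19.62, β ≈ 13.08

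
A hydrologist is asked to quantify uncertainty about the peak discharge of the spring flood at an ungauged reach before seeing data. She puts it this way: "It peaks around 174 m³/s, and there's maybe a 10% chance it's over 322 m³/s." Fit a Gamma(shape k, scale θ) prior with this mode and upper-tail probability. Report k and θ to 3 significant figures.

k ≈ 6.04, θ ≈ 34.5

Gamma(k,θ) with k>1 has mode (k−1)θ, so θ = 174/(k−1).
Need P(X < 322) = 0.9 with θ tied to k this way. Start at k = 2, θ = 174: P(X<322) ≈ 0.552.
Too low — raise k to concentrate. Iterating converges to k ≈ 6.04.
Then θ = 174/(6.04−1) ≈ 34.5.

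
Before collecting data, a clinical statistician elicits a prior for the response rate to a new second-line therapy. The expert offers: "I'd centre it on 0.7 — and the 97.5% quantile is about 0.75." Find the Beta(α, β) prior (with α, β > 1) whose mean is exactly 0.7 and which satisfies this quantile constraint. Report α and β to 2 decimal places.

With mean 0.7 fixed, write α = 0.7s, β = 0.3s where s = α+β.
Need P(θ < 0.75) = 0.975 under Beta(0.7s, 0.3s). Normal approximation: (q−m)/√(m(1−m)/s) ≈ z_{0.975} = 1.96, so s ≈ 0.7·0.3·(1.96)²/(0.75−0.7)² = 322.7.
At s = 322.7: P(θ<0.75) ≈ 0.978. Adjusting to match 0.975 gives s ≈ 305.70.
So α = 0.7·305.70 ≈ 213.99, β = 0.3·305.70 ≈ 91.71.

α ≈ 213.99, β ≈ 91.71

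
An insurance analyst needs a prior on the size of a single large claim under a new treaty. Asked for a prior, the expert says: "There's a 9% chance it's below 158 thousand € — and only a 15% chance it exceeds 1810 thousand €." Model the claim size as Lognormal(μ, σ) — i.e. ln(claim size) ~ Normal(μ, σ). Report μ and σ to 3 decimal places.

If T ~ Lognormal(μ,σ) then ln T ~ Normal(μ,σ), so the p-quantile of ln T is μ + z_p·σ.
ln(158) = 5.063 and ln(1810) = 7.501; z_{0.09} = -1.341, z_{0.85} = 1.036.
σ = (7.501 − 5.063)/(1.036 − (-1.341)) = 1.026.
μ = 5.063 − (-1.341)·1.026 = 6.438.

μ ≈ 6.438, σ ≈ 1.026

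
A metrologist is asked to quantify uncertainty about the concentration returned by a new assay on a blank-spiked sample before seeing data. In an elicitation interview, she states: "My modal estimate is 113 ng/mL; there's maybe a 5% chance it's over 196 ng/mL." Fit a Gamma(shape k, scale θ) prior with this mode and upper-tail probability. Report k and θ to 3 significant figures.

k ≈ 10.2, θ ≈ 12.3

Gamma(k,θ) with k>1 has mode (k−1)θ, so θ = 113/(k−1).
Need P(X < 196) = 0.95 with θ tied to k this way. Start at k = 2, θ = 113: P(X<196) ≈ 0.517.
Too low — raise k to concentrate. Iterating converges to k ≈ 10.2.
Then θ = 113/(10.2−1) ≈ 12.3.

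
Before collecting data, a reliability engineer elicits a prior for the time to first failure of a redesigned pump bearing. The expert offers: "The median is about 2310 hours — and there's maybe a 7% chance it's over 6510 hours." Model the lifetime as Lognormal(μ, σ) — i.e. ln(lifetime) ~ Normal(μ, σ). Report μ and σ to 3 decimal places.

If T ~ Lognormal(μ,σ) then ln T ~ Normal(μ,σ), so the p-quantile of ln T is μ + z_p·σ.
ln(2310) = 7.745 and ln(6510) = 8.781; z_{0.5} = 0, z_{0.93} = 1.476.
σ = (8.781 − 7.745)/(1.476 − (0)) = 0.702.
μ = 7.745 − (0)·0.702 = 7.745.

μ ≈ 7.745, σ ≈ 0.702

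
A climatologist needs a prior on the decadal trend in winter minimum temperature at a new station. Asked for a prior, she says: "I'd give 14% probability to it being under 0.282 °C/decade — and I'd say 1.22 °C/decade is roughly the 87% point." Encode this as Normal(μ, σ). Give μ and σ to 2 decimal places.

For Normal(μ,σ), the p-quantile is μ + z_p·σ. Here z_{0.14} = -1.08, z_{0.87} = 1.126.
So 0.282 = μ − 1.08σ and 1.22 = μ + 1.126σ.
Subtracting: σ = (1.22 − 0.282)/(1.126 − (-1.08)) = 0.43.
Then μ = 0.282 − (-1.08)·0.43 = 0.74.

μ = 0.74, σ = 0.43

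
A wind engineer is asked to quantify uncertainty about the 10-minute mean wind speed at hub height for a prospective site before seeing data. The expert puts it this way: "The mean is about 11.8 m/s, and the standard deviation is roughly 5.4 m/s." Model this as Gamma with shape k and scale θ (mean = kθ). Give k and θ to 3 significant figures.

k ≈ 4.78, θ ≈ 2.47

For Gamma(k, scale θ): mean = kθ, variance = kθ², so CV = 1/√k.
CV = SD/mean = 5.4/11.8 = 0.4576, hence k = 1/CV² = 4.78.
Then θ = mean/k = 11.8/4.78 = 2.47.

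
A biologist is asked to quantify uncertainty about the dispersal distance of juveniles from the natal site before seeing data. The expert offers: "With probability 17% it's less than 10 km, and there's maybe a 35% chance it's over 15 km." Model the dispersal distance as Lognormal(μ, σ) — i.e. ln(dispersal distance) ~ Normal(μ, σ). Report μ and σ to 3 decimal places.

μ ≈ 2.591, σ ≈ 0.303

If T ~ Lognormal(μ,σ) then ln T ~ Normal(μ,σ), so the p-quantile of ln T is μ + z_p·σ.
ln(10) = 2.303 and ln(15) = 2.708; z_{0.17} = -0.9542, z_{0.65} = 0.3853.
σ = (2.708 − 2.303)/(0.3853 − (-0.9542)) = 0.303.
μ = 2.303 − (-0.9542)·0.303 = 2.591.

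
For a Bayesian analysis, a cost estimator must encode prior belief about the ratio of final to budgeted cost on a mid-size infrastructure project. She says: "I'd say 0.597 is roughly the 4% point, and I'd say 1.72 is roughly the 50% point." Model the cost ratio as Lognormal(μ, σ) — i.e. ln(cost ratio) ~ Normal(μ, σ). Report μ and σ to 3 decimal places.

If T ~ Lognormal(μ,σ) then ln T ~ Normal(μ,σ), so the p-quantile of ln T is μ + z_p·σ.
ln(0.597) = -0.5158 and ln(1.72) = 0.5423; z_{0.04} = -1.751, z_{0.5} = 0.
σ = (0.5423 − -0.5158)/(0 − (-1.751)) = 0.604.
μ = -0.5158 − (-1.751)·0.604 = 0.542.

μ ≈ 0.542, σ ≈ 0.604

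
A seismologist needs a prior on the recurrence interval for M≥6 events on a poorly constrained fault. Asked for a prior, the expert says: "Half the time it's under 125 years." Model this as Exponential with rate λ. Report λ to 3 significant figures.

Exponential median = ln 2 / λ, so λ = ln 2 / 125.0 = 0.00555.

λ ≈ 0.00555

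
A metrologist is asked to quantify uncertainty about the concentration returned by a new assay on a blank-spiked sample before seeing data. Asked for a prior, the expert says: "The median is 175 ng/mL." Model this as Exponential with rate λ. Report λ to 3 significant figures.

Exponential median = ln 2 / λ, so λ = ln 2 / 175.0 = 0.00396.

λ ≈ 0.00396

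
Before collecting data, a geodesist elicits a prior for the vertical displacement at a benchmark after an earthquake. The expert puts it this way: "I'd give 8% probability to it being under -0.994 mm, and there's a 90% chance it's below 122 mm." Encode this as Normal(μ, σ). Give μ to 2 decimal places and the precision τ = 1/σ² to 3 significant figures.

μ = 63.33, τ = 0.000477

For Normal(μ,σ), the p-quantile is μ + z_p·σ. Here z_{0.08} = -1.405, z_{0.9} = 1.282.
So -0.994 = μ − 1.405σ and 122 = μ + 1.282σ.
Subtracting: σ = (122 − -0.994)/(1.282 − (-1.405)) = 45.78.
Then μ = -0.994 − (-1.405)·45.78 = 63.33.
Precision τ = 1/σ² = 1/45.78² = 0.000477.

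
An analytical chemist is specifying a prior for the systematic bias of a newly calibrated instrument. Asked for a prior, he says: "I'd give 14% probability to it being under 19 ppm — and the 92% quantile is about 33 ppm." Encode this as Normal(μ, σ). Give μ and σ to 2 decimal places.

For Normal(μ,σ), the p-quantile is μ + z_p·σ. Here z_{0.14} = -1.08, z_{0.92} = 1.405.
So 19 = μ − 1.08σ and 33 = μ + 1.405σ.
Subtracting: σ = (33 − 19)/(1.405 − (-1.08)) = 5.63.
Then μ = 19 − (-1.08)·5.63 = 25.09.

μ = 25.09, σ = 5.63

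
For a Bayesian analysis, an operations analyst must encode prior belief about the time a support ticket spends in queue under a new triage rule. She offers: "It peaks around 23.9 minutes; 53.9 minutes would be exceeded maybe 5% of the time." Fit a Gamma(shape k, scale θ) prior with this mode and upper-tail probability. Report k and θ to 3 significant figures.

k ≈ 5.15, θ ≈ 5.76

Gamma(k,θ) with k>1 has mode (k−1)θ, so θ = 23.9/(k−1).
Need P(X < 53.9) = 0.95 with θ tied to k this way. Start at k = 2, θ = 23.9: P(X<53.9) ≈ 0.659.
Too low — raise k to concentrate. Iterating converges to k ≈ 5.15.
Then θ = 23.9/(5.15−1) ≈ 5.76.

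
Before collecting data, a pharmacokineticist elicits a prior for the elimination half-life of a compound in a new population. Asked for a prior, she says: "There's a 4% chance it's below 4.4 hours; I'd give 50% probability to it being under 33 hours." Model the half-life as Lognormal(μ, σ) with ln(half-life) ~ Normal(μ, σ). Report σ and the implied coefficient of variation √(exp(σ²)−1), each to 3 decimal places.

If T ~ Lognormal(μ,σ) then ln T ~ Normal(μ,σ), so the p-quantile of ln T is μ + z_p·σ.
ln(4.4) = 1.482 and ln(33) = 3.497; z_{0.04} = -1.751, z_{0.5} = 0.
σ = (3.497 − 1.482)/(0 − (-1.751)) = 1.151.
μ = 1.482 − (-1.751)·1.151 = 3.497.
CV = √(exp(σ²)−1) = √(exp(1.3246)−1) = 1.662.

σ ≈ 1.151, CV ≈ 1.662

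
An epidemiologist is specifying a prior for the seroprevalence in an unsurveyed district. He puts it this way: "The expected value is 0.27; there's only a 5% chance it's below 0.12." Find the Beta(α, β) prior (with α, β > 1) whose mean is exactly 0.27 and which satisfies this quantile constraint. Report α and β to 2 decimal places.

α ≈ 5.01, β ≈ 13.55

With mean 0.27 fixed, write α = 0.27s, β = 0.73s where s = α+β.
Need P(θ < 0.12) = 0.05 under Beta(0.27s, 0.73s). Normal approximation: (q−m)/√(m(1−m)/s) ≈ z_{0.05} = -1.64, so s ≈ 0.27·0.73·(-1.64)²/(0.12−0.27)² = 23.7.
At s = 23.7: P(θ<0.12) ≈ 0.030. Adjusting to match 0.05 gives s ≈ 18.56.
So α = 0.27·18.56 ≈ 5.01, β = 0.73·18.56 ≈ 13.55.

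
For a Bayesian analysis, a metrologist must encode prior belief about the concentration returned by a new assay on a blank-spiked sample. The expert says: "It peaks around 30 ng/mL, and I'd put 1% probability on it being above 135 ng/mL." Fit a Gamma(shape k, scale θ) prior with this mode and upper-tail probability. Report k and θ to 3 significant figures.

k ≈ 2.79, θ ≈ 16.8

Gamma(k,θ) with k>1 has mode (k−1)θ, so θ = 30/(k−1).
Need P(X < 135) = 0.99 with θ tied to k this way. Start at k = 2, θ = 30: P(X<135) ≈ 0.939.
Too low — raise k to concentrate. Iterating converges to k ≈ 2.79.
Then θ = 30/(2.79−1) ≈ 16.8.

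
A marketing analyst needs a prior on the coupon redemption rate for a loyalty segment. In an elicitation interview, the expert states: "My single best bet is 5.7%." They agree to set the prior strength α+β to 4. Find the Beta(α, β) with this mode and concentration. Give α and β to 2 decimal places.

α = 1.11, β = 2.89

For α,β > 1 the Beta mode is (α−1)/(α+β−2). With α+β = 4, the mode is (α−1)/2.
Set (α−1)/2 = 0.057 → α = 1 + 0.057·2 = 1.11.
β = 4 − α = 2.89.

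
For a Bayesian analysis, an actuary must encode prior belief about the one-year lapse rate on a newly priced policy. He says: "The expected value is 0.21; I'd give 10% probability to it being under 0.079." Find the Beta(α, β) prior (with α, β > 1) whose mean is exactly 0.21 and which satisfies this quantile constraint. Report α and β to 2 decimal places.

α ≈ 2.62, β ≈ 9.87

With mean 0.21 fixed, write α = 0.21s, β = 0.79s where s = α+β.
Need P(θ < 0.079) = 0.1 under Beta(0.21s, 0.79s). Normal approximation: (q−m)/√(m(1−m)/s) ≈ z_{0.1} = -1.28, so s ≈ 0.21·0.79·(-1.28)²/(0.079−0.21)² = 15.9.
At s = 15.9: P(θ<0.079) ≈ 0.069. Adjusting to match 0.1 gives s ≈ 12.49.
So α = 0.21·12.49 ≈ 2.62, β = 0.79·12.49 ≈ 9.87.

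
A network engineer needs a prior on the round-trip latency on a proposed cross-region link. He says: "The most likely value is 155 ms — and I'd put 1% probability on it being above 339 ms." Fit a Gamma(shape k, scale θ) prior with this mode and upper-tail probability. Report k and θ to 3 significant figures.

k ≈ 8.88, θ ≈ 19.7

Gamma(k,θ) with k>1 has mode (k−1)θ, so θ = 155/(k−1).
Need P(X < 339) = 0.99 with θ tied to k this way. Start at k = 2, θ = 155: P(X<339) ≈ 0.642.
Too low — raise k to concentrate. Iterating converges to k ≈ 8.88.
Then θ = 155/(8.88−1) ≈ 19.7.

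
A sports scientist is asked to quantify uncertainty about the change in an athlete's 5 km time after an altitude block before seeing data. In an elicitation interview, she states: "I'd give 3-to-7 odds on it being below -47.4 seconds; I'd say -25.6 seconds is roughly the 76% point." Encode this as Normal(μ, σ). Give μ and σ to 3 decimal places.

The p-quantile of Normal(μ,σ) is μ + z_p·σ, with z_{0.3} = -0.5244 and z_{0.76} = 0.7063.
Eliminate σ: μ = (z₂·x₁ − z₁·x₂)/(z₂ − z₁) = (0.7063·-47.4 − (-0.5244)·-25.6)/1.231 = -38.111.
Then σ = (x₂ − x₁)/(z₂ − z₁) = (-25.6 − -47.4)/1.231 = 17.713.

μ = -38.111, σ = 17.713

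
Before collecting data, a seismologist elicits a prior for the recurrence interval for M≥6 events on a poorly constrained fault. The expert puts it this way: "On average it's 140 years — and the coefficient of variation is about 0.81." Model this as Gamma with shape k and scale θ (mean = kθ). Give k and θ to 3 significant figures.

For Gamma(k, scale θ): mean = kθ, variance = kθ², so CV = 1/√k.
CV = 0.81, hence k = 1/CV² = 1.52.
Then θ = mean/k = 140/1.52 = 91.9.

k ≈ 1.52, θ ≈ 91.9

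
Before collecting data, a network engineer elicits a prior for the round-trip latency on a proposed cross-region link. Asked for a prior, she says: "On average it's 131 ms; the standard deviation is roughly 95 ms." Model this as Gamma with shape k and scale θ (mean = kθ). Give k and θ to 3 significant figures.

k ≈ 1.9, θ ≈ 68.9

For Gamma(k, scale θ): mean = kθ, variance = kθ², so CV = 1/√k.
CV = SD/mean = 95/131 = 0.7252, hence k = 1/CV² = 1.9.
Then θ = mean/k = 131/1.9 = 68.9.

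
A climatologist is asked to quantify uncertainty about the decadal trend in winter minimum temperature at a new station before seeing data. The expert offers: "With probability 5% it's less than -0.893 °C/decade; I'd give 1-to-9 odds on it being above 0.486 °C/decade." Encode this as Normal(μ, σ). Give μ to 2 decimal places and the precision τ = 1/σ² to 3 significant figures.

μ = -0.12, τ = 4.5

The p-quantile of Normal(μ,σ) is μ + z_p·σ, with z_{0.05} = -1.645 and z_{0.9} = 1.282.
Eliminate σ: μ = (z₂·x₁ − z₁·x₂)/(z₂ − z₁) = (1.282·-0.893 − (-1.645)·0.486)/2.926 = -0.12.
Then σ = (x₂ − x₁)/(z₂ − z₁) = (0.486 − -0.893)/2.926 = 0.47.
Precision τ = 1/σ² = 1/0.4712² = 4.5.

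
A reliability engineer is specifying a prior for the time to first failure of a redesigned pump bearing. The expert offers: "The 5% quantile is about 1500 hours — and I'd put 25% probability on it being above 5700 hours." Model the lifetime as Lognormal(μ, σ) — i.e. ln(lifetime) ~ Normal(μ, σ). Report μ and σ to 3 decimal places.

If T ~ Lognormal(μ,σ) then ln T ~ Normal(μ,σ), so the p-quantile of ln T is μ + z_p·σ.
ln(1500) = 7.313 and ln(5700) = 8.648; z_{0.05} = -1.645, z_{0.75} = 0.6745.
σ = (8.648 − 7.313)/(0.6745 − (-1.645)) = 0.576.
μ = 7.313 − (-1.645)·0.576 = 8.260.

μ ≈ 8.260, σ ≈ 0.576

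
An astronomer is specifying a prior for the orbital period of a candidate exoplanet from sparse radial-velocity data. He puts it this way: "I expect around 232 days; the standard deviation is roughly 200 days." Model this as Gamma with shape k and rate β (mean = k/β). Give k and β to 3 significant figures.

k ≈ 1.35, β ≈ 0.0058

For Gamma(k, rate β): mean = k/β, variance = k/β², so CV = 1/√k.
CV = SD/mean = 200/232 = 0.8621, hence k = 1/CV² = 1.35.
Then β = k/mean = 1.35/232 = 0.0058.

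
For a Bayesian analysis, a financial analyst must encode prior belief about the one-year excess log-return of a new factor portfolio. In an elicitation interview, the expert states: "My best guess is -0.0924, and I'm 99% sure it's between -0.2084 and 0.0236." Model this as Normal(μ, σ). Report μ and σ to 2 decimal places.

μ = -0.09, σ = 0.05

A symmetric 99% interval runs μ ± z·σ with z = 2.576.
Half-width = 0.116, so σ = 0.116/2.576 = 0.05.
μ is the stated best guess, -0.09.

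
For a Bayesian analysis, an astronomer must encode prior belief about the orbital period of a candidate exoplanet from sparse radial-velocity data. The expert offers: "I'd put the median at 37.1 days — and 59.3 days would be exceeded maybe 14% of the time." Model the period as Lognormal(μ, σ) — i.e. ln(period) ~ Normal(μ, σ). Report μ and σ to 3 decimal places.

μ ≈ 3.614, σ ≈ 0.434

If T ~ Lognormal(μ,σ) then ln T ~ Normal(μ,σ), so the p-quantile of ln T is μ + z_p·σ.
ln(37.1) = 3.614 and ln(59.3) = 4.083; z_{0.5} = 0, z_{0.86} = 1.08.
σ = (4.083 − 3.614)/(1.08 − (0)) = 0.434.
μ = 3.614 − (0)·0.434 = 3.614.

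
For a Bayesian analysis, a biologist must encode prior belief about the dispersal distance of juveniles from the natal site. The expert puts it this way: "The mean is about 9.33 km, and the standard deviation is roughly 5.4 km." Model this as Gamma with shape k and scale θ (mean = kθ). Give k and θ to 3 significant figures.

k ≈ 2.99, θ ≈ 3.13

For Gamma(k, scale θ): mean = kθ, variance = kθ², so CV = 1/√k.
CV = SD/mean = 5.4/9.33 = 0.5788, hence k = 1/CV² = 2.99.
Then θ = mean/k = 9.33/2.99 = 3.13.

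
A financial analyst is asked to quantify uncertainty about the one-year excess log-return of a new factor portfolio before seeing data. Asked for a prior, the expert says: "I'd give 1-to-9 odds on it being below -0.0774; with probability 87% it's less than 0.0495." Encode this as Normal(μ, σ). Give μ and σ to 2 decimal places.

For Normal(μ,σ), the p-quantile is μ + z_p·σ. Here z_{0.1} = -1.282, z_{0.87} = 1.126.
So -0.0774 = μ − 1.282σ and 0.0495 = μ + 1.126σ.
Subtracting: σ = (0.0495 − -0.0774)/(1.126 − (-1.282)) = 0.05.
Then μ = -0.0774 − (-1.282)·0.05 = -0.01.

μ = -0.01, σ = 0.05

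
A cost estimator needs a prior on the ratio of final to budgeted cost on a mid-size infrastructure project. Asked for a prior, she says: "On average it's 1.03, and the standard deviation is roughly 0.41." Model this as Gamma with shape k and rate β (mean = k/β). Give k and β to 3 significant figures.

For Gamma(k, rate β): mean = k/β, variance = k/β², so CV = 1/√k.
CV = SD/mean = 0.41/1.03 = 0.3981, hence k = 1/CV² = 6.31.
Then β = k/mean = 6.31/1.03 = 6.13.

k ≈ 6.31, β ≈ 6.13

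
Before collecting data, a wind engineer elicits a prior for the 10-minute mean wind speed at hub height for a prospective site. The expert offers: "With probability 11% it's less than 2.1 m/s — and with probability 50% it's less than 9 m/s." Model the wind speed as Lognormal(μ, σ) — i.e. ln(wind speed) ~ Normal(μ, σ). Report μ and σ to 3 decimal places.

If T ~ Lognormal(μ,σ) then ln T ~ Normal(μ,σ), so the p-quantile of ln T is μ + z_p·σ.
ln(2.1) = 0.7419 and ln(9) = 2.197; z_{0.11} = -1.227, z_{0.5} = 0.
σ = (2.197 − 0.7419)/(0 − (-1.227)) = 1.187.
μ = 0.7419 − (-1.227)·1.187 = 2.197.

μ ≈ 2.197, σ ≈ 1.187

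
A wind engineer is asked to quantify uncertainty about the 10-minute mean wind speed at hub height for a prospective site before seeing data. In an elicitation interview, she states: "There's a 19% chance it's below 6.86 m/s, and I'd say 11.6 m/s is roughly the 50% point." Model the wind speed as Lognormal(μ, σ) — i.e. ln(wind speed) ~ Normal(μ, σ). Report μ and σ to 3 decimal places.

μ ≈ 2.451, σ ≈ 0.598

If T ~ Lognormal(μ,σ) then ln T ~ Normal(μ,σ), so the p-quantile of ln T is μ + z_p·σ.
ln(6.86) = 1.926 and ln(11.6) = 2.451; z_{0.19} = -0.8779, z_{0.5} = 0.
σ = (2.451 − 1.926)/(0 − (-0.8779)) = 0.598.
μ = 1.926 − (-0.8779)·0.598 = 2.451.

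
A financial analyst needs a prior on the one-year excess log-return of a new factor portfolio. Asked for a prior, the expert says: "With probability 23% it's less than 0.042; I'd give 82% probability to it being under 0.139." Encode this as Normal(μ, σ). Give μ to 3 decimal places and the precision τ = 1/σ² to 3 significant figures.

μ = 0.085, τ = 291

The p-quantile of Normal(μ,σ) is μ + z_p·σ, with z_{0.23} = -0.7388 and z_{0.82} = 0.9154.
Eliminate σ: μ = (z₂·x₁ − z₁·x₂)/(z₂ − z₁) = (0.9154·0.042 − (-0.7388)·0.139)/1.654 = 0.085.
Then σ = (x₂ − x₁)/(z₂ − z₁) = (0.139 − 0.042)/1.654 = 0.059.
Precision τ = 1/σ² = 1/0.05864² = 291.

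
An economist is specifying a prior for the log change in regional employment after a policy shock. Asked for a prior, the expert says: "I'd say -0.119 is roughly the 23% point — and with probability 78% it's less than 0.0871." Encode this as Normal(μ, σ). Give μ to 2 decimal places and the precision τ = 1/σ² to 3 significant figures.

The p-quantile of Normal(μ,σ) is μ + z_p·σ, with z_{0.23} = -0.7388 and z_{0.78} = 0.7722.
Eliminate σ: μ = (z₂·x₁ − z₁·x₂)/(z₂ − z₁) = (0.7722·-0.119 − (-0.7388)·0.0871)/1.511 = -0.02.
Then σ = (x₂ − x₁)/(z₂ − z₁) = (0.0871 − -0.119)/1.511 = 0.14.
Precision τ = 1/σ² = 1/0.1364² = 53.8.

μ = -0.02, τ = 53.8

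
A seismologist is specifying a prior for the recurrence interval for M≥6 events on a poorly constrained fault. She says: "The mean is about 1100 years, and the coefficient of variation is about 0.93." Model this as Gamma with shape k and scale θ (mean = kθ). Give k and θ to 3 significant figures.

For Gamma(k, scale θ): mean = kθ, variance = kθ², so CV = 1/√k.
CV = 0.93, hence k = 1/CV² = 1.16.
Then θ = mean/k = 1100/1.16 = 951.

k ≈ 1.16, θ ≈ 951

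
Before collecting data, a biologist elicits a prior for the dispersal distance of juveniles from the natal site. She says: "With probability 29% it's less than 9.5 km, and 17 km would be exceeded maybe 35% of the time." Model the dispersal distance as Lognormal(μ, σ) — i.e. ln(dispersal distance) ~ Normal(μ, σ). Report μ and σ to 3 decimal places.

If T ~ Lognormal(μ,σ) then ln T ~ Normal(μ,σ), so the p-quantile of ln T is μ + z_p·σ.
ln(9.5) = 2.251 and ln(17) = 2.833; z_{0.29} = -0.5534, z_{0.65} = 0.3853.
σ = (2.833 − 2.251)/(0.3853 − (-0.5534)) = 0.620.
μ = 2.251 − (-0.5534)·0.620 = 2.594.

μ ≈ 2.594, σ ≈ 0.620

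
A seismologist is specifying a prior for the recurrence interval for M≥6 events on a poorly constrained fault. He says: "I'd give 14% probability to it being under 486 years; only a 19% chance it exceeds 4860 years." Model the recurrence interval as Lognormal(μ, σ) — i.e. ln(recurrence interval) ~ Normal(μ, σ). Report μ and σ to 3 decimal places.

If T ~ Lognormal(μ,σ) then ln T ~ Normal(μ,σ), so the p-quantile of ln T is μ + z_p·σ.
ln(486) = 6.186 and ln(4860) = 8.489; z_{0.14} = -1.08, z_{0.81} = 0.8779.
σ = (8.489 − 6.186)/(0.8779 − (-1.08)) = 1.176.
μ = 6.186 − (-1.08)·1.176 = 7.457.

μ ≈ 7.457, σ ≈ 1.176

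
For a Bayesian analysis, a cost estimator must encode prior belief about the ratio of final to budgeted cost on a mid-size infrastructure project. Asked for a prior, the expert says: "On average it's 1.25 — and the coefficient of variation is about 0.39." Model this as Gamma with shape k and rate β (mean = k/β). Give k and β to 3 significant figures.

k ≈ 6.57, β ≈ 5.26

For Gamma(k, rate β): mean = k/β, variance = k/β², so CV = 1/√k.
CV = 0.39, hence k = 1/CV² = 6.57.
Then β = k/mean = 6.57/1.25 = 5.26.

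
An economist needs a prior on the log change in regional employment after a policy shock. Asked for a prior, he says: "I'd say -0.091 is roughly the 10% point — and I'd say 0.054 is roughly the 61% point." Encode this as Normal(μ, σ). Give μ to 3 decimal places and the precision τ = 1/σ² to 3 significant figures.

μ = 0.028, τ = 116

The p-quantile of Normal(μ,σ) is μ + z_p·σ, with z_{0.1} = -1.282 and z_{0.61} = 0.2793.
Eliminate σ: μ = (z₂·x₁ − z₁·x₂)/(z₂ − z₁) = (0.2793·-0.091 − (-1.282)·0.054)/1.561 = 0.028.
Then σ = (x₂ − x₁)/(z₂ − z₁) = (0.054 − -0.091)/1.561 = 0.093.
Precision τ = 1/σ² = 1/0.0929² = 116.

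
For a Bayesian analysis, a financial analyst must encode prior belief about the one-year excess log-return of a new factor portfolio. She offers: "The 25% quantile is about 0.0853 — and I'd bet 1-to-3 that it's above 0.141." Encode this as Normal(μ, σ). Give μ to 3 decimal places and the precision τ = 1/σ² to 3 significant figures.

The p-quantile of Normal(μ,σ) is μ + z_p·σ, with z_{0.25} = -0.6745 and z_{0.75} = 0.6745.
Eliminate σ: μ = (z₂·x₁ − z₁·x₂)/(z₂ − z₁) = (0.6745·0.0853 − (-0.6745)·0.141)/1.349 = 0.113.
Then σ = (x₂ − x₁)/(z₂ − z₁) = (0.141 − 0.0853)/1.349 = 0.041.
Precision τ = 1/σ² = 1/0.04129² = 587.

μ = 0.113, τ = 587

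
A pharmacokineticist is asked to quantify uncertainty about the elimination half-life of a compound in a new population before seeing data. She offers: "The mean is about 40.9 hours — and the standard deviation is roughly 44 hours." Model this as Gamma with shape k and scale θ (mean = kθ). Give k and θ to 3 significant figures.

k ≈ 0.864, θ ≈ 47.3

For Gamma(k, scale θ): mean = kθ, variance = kθ², so CV = 1/√k.
CV = SD/mean = 44/40.9 = 1.076, hence k = 1/CV² = 0.864.
Then θ = mean/k = 40.9/0.864 = 47.3.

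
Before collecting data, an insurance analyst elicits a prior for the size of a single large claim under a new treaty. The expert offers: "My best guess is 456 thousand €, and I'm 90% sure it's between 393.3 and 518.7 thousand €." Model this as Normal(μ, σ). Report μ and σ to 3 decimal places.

μ = 456.000, σ = 38.119

A symmetric 90% interval runs μ ± z·σ with z = 1.645.
Half-width = 62.7, so σ = 62.7/1.645 = 38.119.
μ is the stated best guess, 456.000.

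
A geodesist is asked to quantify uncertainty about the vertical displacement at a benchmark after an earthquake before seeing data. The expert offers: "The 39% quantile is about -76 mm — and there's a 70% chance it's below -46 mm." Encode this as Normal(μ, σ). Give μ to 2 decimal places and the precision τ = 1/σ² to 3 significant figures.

For Normal(μ,σ), the p-quantile is μ + z_p·σ. Here z_{0.39} = -0.2793, z_{0.7} = 0.5244.
So -76 = μ − 0.2793σ and -46 = μ + 0.5244σ.
Subtracting: σ = (-46 − -76)/(0.5244 − (-0.2793)) = 37.33.
Then μ = -76 − (-0.2793)·37.33 = -65.57.
Precision τ = 1/σ² = 1/37.33² = 0.000718.

μ = -65.57, τ = 0.000718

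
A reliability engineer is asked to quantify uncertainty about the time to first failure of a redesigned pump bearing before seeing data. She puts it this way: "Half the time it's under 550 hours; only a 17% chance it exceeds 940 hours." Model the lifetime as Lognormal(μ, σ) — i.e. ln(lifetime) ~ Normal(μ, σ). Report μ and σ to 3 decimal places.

If T ~ Lognormal(μ,σ) then ln T ~ Normal(μ,σ), so the p-quantile of ln T is μ + z_p·σ.
ln(550) = 6.31 and ln(940) = 6.846; z_{0.5} = 0, z_{0.83} = 0.9542.
σ = (6.846 − 6.31)/(0.9542 − (0)) = 0.562.
μ = 6.31 − (0)·0.562 = 6.310.

μ ≈ 6.310, σ ≈ 0.562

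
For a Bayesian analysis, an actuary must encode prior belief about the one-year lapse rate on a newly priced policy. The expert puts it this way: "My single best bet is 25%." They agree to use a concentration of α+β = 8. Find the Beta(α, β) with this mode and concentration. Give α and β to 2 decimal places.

For α,β > 1 the Beta mode is (α−1)/(α+β−2). With α+β = 8, the mode is (α−1)/6.
Set (α−1)/6 = 0.25 → α = 1 + 0.25·6 = 2.50.
β = 8 − α = 5.50.

α = 2.50, β = 5.50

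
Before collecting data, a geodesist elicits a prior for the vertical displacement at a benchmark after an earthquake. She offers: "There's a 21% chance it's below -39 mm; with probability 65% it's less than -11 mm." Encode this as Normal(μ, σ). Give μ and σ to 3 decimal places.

μ = -20.053, σ = 23.495

The p-quantile of Normal(μ,σ) is μ + z_p·σ, with z_{0.21} = -0.8064 and z_{0.65} = 0.3853.
Eliminate σ: μ = (z₂·x₁ − z₁·x₂)/(z₂ − z₁) = (0.3853·-39 − (-0.8064)·-11)/1.192 = -20.053.
Then σ = (x₂ − x₁)/(z₂ − z₁) = (-11 − -39)/1.192 = 23.495.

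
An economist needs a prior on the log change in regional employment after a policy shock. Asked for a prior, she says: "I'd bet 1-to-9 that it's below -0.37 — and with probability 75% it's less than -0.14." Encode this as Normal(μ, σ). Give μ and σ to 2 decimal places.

The p-quantile of Normal(μ,σ) is μ + z_p·σ, with z_{0.1} = -1.282 and z_{0.75} = 0.6745.
Eliminate σ: μ = (z₂·x₁ − z₁·x₂)/(z₂ − z₁) = (0.6745·-0.37 − (-1.282)·-0.14)/1.956 = -0.22.
Then σ = (x₂ − x₁)/(z₂ − z₁) = (-0.14 − -0.37)/1.956 = 0.12.

μ = -0.22, σ = 0.12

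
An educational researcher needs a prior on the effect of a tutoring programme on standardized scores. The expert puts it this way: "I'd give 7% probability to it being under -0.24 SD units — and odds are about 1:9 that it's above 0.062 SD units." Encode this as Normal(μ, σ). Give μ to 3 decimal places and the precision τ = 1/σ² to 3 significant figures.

μ = -0.078, τ = 83.4

For Normal(μ,σ), the p-quantile is μ + z_p·σ. Here z_{0.07} = -1.476, z_{0.9} = 1.282.
So -0.24 = μ − 1.476σ and 0.062 = μ + 1.282σ.
Subtracting: σ = (0.062 − -0.24)/(1.282 − (-1.476)) = 0.110.
Then μ = -0.24 − (-1.476)·0.110 = -0.078.
Precision τ = 1/σ² = 1/0.1095² = 83.4.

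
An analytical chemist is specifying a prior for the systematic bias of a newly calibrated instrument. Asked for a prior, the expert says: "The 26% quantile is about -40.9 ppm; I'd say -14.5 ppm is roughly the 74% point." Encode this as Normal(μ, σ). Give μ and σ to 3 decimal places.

μ = -27.700, σ = 20.518

For Normal(μ,σ), the p-quantile is μ + z_p·σ. Here z_{0.26} = -0.6433, z_{0.74} = 0.6433.
So -40.9 = μ − 0.6433σ and -14.5 = μ + 0.6433σ.
Subtracting: σ = (-14.5 − -40.9)/(0.6433 − (-0.6433)) = 20.518.
Then μ = -40.9 − (-0.6433)·20.518 = -27.700.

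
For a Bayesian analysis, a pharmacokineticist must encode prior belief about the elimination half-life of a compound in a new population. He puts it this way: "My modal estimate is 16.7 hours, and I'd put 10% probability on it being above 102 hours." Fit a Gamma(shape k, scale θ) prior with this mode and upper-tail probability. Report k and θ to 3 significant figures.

k ≈ 1.52, θ ≈ 32.4

Gamma(k,θ) with k>1 has mode (k−1)θ, so θ = 16.7/(k−1).
Need P(X < 102) = 0.9 with θ tied to k this way. Start at k = 2, θ = 16.7: P(X<102) ≈ 0.984.
Too high — lower k to spread out. Iterating converges to k ≈ 1.52.
Then θ = 16.7/(1.52−1) ≈ 32.4.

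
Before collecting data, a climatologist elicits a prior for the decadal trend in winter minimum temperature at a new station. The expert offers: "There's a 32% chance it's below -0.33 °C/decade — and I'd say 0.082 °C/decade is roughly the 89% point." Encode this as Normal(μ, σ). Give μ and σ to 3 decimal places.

For Normal(μ,σ), the p-quantile is μ + z_p·σ. Here z_{0.32} = -0.4677, z_{0.89} = 1.227.
So -0.33 = μ − 0.4677σ and 0.082 = μ + 1.227σ.
Subtracting: σ = (0.082 − -0.33)/(1.227 − (-0.4677)) = 0.243.
Then μ = -0.33 − (-0.4677)·0.243 = -0.216.

μ = -0.216, σ = 0.243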